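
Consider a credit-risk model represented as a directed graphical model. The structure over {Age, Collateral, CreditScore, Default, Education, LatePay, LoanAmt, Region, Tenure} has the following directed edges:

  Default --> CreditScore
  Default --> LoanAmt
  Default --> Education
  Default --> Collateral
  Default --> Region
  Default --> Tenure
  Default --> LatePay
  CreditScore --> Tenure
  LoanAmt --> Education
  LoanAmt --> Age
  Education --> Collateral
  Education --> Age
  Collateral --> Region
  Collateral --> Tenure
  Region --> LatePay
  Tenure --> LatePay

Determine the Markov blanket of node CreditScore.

{Collateral, Default, Tenure}

Children of CreditScore: Tenure.
Parents of CreditScore: Default.
Co-parents of CreditScore (other parents of its children):
  Tenure also has parents Collateral, Default.
MB(CreditScore) = {Collateral, Default, Tenure}.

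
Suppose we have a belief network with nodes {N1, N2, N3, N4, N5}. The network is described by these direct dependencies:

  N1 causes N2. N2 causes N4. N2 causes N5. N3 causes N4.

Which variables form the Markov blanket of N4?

{N2, N3}

Parents of N4: N2, N3.
N4's children: none.
With no children, N4 has no spouses; the co-parent set is empty.
Taking the union gives {N2, N3}.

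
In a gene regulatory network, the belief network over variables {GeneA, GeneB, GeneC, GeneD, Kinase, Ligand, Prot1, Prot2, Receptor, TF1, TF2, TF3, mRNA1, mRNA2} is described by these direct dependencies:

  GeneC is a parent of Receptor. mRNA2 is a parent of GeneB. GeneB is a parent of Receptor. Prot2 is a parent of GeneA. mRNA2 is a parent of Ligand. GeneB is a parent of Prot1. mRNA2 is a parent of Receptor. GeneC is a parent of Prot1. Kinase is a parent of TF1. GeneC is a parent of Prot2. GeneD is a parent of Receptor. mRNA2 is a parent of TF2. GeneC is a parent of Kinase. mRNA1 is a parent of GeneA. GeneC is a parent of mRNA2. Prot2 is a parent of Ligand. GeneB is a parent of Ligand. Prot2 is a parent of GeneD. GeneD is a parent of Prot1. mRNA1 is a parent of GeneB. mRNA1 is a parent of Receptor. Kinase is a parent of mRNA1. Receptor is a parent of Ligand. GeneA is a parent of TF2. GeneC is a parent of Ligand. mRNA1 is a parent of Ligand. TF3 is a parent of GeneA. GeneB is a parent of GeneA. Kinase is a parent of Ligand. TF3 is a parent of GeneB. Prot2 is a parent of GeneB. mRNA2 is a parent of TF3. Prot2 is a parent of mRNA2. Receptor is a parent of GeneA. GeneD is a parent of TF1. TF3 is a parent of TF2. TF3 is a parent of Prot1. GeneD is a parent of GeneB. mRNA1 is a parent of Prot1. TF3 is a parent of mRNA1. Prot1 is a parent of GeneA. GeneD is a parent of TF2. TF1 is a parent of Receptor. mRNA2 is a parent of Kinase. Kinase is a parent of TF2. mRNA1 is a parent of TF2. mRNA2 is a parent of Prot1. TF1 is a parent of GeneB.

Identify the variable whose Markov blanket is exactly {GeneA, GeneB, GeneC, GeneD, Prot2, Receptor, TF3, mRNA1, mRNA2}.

Prot1

The target node must have every member of {GeneA, GeneB, GeneC, GeneD, Prot2, Receptor, TF3, mRNA1, mRNA2} as a parent, child, or co-parent, and no others.
Parents of Prot1: GeneB, GeneC, GeneD, TF3, mRNA1, mRNA2; children: GeneA; co-parents: GeneB, Prot2, Receptor, TF3, mRNA1.
These exactly cover the given set, so the node is Prot1.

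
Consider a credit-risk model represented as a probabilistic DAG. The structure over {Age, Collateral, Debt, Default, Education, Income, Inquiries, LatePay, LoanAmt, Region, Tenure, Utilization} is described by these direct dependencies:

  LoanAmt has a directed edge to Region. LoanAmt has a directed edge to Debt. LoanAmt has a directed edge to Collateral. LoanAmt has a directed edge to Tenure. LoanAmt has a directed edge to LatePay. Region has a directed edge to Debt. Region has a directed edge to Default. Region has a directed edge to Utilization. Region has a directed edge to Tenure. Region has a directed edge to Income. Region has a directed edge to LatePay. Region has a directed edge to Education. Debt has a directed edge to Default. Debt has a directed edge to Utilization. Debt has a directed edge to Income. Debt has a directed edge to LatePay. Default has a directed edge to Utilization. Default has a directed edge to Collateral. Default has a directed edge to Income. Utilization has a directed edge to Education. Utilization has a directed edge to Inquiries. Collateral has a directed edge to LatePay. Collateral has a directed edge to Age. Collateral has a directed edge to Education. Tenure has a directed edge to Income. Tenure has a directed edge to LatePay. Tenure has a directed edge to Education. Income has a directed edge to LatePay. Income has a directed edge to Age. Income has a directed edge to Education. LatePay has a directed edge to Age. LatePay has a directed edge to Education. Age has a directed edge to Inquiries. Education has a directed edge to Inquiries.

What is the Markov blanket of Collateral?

{Age, Debt, Default, Education, Income, LatePay, LoanAmt, Region, Tenure, Utilization}

Collateral has parents Default, LoanAmt.
Collateral has children Age, Education, LatePay.
Co-parents of Collateral (other parents of its children):
  LatePay's other parents are Debt, Income, LoanAmt, Region, Tenure.
  Age also has parents Income, LatePay.
  Education also has parents Income, LatePay, Region, Tenure, Utilization.
So the Markov blanket of Collateral is {Age, Debt, Default, Education, Income, LatePay, LoanAmt, Region, Tenure, Utilization}.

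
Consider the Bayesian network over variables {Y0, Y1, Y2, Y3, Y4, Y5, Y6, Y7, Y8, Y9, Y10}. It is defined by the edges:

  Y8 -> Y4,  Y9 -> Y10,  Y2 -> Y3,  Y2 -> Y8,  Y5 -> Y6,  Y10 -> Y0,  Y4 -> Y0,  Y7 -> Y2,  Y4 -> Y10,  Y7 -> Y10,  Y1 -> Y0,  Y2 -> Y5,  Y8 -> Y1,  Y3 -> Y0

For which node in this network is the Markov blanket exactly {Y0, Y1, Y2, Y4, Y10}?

The target node must have every member of {Y0, Y1, Y2, Y4, Y10} as a parent, child, or co-parent, and no others.
Parents of Y3: Y2; children: Y0; co-parents: Y1, Y4, Y10.
These exactly cover the given set, so the node is Y3.

Y3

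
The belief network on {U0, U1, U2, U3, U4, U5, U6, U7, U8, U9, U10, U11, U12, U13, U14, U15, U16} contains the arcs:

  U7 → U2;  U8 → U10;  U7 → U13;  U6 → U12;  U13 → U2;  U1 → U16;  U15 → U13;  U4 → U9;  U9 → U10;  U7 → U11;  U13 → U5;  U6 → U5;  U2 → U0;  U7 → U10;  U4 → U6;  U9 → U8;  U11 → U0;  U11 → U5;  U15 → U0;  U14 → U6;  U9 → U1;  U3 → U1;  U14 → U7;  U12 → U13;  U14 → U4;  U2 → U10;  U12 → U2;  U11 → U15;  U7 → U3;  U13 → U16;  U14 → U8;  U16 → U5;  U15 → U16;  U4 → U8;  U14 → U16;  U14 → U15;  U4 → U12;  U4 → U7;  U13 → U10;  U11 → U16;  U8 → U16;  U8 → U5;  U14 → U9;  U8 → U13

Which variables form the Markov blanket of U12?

{U2, U4, U6, U7, U8, U13, U15}

By definition, MB(U12) is built from U12's parents, U12's children, and the co-parents of U12.
Children of U12: U2, U13.
U12 has parents U4, U6.
For each child, the remaining parents (spouses of U12):
  U13 also has parents U7, U8, U15.
  parents(U2) \ {U12} = {U7, U13}.
MB(U12) = {U2, U4, U6, U7, U8, U13, U15}.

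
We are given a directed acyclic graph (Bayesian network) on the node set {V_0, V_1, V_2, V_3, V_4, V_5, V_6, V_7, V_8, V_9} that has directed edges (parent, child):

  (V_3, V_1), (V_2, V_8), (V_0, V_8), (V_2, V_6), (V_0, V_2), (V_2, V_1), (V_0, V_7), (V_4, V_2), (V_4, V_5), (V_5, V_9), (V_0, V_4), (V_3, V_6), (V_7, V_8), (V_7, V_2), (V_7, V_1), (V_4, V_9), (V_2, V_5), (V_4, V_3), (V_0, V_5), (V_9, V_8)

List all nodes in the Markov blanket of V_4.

Ch(V_4) = {V_2, V_3, V_5, V_9}.
Pa(V_4) = {V_0}.
For each child, the remaining parents (spouses of V_4):
  V_2's other parents are V_0, V_7.
  V_3 has no other parent.
  V_5's other parents are V_0, V_2.
  parents(V_9) \ {V_4} = {V_5}.
Union: {V_0} ∪ {V_2, V_3, V_5, V_9} ∪ {V_0, V_2, V_5, V_7} = {V_0, V_2, V_3, V_5, V_7, V_9}.

{V_0, V_2, V_3, V_5, V_7, V_9}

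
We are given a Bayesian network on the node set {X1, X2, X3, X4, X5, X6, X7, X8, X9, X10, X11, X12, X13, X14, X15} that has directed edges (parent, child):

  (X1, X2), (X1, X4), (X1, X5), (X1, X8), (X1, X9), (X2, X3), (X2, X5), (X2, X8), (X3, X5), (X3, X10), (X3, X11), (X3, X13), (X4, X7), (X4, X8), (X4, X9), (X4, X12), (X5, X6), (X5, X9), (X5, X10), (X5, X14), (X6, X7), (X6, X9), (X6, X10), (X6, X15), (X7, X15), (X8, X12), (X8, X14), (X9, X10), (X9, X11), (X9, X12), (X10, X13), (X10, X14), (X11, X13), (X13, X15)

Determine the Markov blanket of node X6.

By definition, MB(X6) is built from X6's parents, X6's children, and the co-parents of X6.
Parents of X6: X5.
Ch(X6) = {X7, X9, X10, X15}.
Co-parents of X6 (other parents of its children):
  parents(X7) \ {X6} = {X4}.
  X9's other parents are X1, X4, X5.
  X10 also has parents X3, X5, X9.
  parents(X15) \ {X6} = {X7, X13}.
Union: {X5} ∪ {X7, X9, X10, X15} ∪ {X1, X3, X4, X5, X7, X9, X13} = {X1, X3, X4, X5, X7, X9, X10, X13, X15}.

{X1, X3, X4, X5, X7, X9, X10, X13, X15}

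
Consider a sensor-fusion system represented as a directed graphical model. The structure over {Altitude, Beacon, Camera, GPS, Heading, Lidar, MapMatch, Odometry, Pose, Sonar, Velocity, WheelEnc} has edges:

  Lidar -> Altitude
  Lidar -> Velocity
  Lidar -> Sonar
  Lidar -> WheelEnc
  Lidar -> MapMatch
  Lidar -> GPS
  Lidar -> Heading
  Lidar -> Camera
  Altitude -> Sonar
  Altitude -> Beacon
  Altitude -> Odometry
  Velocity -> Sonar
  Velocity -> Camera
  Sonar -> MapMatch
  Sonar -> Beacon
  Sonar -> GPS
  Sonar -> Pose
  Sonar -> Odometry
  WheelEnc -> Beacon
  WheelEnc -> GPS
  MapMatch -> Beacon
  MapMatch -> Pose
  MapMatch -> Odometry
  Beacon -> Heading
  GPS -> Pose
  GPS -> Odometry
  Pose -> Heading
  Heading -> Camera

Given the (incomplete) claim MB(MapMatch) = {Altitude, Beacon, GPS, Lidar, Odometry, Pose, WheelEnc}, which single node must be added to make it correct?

Sonar

MapMatch's parents: Lidar, Sonar.
MapMatch has children Beacon, Odometry, Pose.
Co-parents of MapMatch (other parents of its children):
  Beacon's other parents are Altitude, Sonar, WheelEnc.
  Pose also has parents GPS, Sonar.
  Odometry also has parents Altitude, GPS, Sonar.
MB(MapMatch) = {Altitude, Beacon, GPS, Lidar, Odometry, Pose, Sonar, WheelEnc}.
Comparing with the claimed set, Sonar is missing.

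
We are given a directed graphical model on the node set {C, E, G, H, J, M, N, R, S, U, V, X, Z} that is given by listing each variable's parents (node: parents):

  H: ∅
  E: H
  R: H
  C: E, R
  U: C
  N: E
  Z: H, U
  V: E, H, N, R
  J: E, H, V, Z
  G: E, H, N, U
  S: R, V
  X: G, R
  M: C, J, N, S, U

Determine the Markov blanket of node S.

S has parents R, V.
S's children: M.
Co-parents of S (other parents of its children):
  M's other parents are C, J, N, U.
Union: {R, V} ∪ {M} ∪ {C, J, N, U} = {C, J, M, N, R, U, V}.

{C, J, M, N, R, U, V}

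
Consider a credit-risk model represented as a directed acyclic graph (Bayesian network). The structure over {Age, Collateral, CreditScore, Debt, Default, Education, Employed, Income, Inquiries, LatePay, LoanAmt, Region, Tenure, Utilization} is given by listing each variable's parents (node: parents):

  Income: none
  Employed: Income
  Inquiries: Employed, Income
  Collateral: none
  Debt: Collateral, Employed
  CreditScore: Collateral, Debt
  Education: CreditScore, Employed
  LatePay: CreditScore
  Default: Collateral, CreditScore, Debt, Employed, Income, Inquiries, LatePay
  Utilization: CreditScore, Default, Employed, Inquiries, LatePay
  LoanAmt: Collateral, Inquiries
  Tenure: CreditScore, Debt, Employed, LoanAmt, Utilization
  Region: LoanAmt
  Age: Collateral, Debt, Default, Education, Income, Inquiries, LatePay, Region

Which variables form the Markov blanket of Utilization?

{CreditScore, Debt, Default, Employed, Inquiries, LatePay, LoanAmt, Tenure}

Parents of Utilization: CreditScore, Default, Employed, Inquiries, LatePay.
Utilization's children: Tenure.
Co-parents of Utilization (other parents of its children):
  Tenure's other parents are CreditScore, Debt, Employed, LoanAmt.
Taking the union gives {CreditScore, Debt, Default, Employed, Inquiries, LatePay, LoanAmt, Tenure}.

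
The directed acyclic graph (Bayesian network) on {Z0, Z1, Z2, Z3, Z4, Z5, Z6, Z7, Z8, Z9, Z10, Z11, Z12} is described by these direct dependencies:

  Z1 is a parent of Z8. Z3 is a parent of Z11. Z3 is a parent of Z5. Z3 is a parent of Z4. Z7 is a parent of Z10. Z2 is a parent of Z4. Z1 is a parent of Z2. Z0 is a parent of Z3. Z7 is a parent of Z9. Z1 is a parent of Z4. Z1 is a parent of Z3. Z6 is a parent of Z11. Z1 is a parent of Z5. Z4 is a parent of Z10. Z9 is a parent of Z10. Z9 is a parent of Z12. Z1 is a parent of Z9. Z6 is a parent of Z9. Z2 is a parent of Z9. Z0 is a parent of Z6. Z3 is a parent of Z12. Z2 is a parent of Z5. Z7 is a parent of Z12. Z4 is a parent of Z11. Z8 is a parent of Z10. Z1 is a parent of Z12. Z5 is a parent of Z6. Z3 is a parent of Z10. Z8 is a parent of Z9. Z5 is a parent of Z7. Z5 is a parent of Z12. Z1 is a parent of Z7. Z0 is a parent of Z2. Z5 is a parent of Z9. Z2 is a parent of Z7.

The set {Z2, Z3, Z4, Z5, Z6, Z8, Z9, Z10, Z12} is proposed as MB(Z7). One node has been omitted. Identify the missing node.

Recall MB(v) = parents ∪ children ∪ spouses, where spouses are the other parents of v's children.
Parents of Z7: Z1, Z2, Z5.
Children of Z7: Z9, Z10, Z12.
For each child, the remaining parents (spouses of Z7):
  Z9's other parents are Z1, Z2, Z5, Z6, Z8.
  Z10's other parents are Z3, Z4, Z8, Z9.
  Z12's other parents are Z1, Z3, Z5, Z9.
MB(Z7) = {Z1, Z2, Z3, Z4, Z5, Z6, Z8, Z9, Z10, Z12}.
Comparing with the claimed set, Z1 is missing.

Z1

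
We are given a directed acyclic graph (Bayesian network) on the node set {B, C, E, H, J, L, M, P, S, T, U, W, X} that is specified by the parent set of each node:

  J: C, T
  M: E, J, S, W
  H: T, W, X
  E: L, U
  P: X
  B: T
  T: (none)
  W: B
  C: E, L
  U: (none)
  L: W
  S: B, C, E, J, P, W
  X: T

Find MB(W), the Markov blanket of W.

{B, C, E, H, J, L, M, P, S, T, X}

W has parent B.
Children of W: H, L, M, S.
Other parents of W's children:
  H: T, X
  L: —
  S: B, C, E, J, P
  M: E, J, S
So the Markov blanket of W is {B, C, E, H, J, L, M, P, S, T, X}.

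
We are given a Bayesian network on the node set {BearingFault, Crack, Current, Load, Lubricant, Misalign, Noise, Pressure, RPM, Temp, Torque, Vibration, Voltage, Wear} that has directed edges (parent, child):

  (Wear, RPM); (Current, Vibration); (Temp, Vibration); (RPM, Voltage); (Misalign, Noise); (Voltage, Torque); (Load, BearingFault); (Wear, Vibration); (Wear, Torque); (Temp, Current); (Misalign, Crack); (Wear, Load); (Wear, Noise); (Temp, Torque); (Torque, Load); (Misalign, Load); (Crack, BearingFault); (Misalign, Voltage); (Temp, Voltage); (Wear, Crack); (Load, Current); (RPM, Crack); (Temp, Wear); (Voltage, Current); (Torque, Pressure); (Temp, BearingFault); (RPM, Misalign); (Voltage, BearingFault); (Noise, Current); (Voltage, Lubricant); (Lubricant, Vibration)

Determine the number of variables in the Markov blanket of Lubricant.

The Markov blanket of a node is its parents, its children, and the other parents of its children.
Lubricant has parent Voltage.
Lubricant has child Vibration.
Parents of each child, excluding Lubricant:
  Vibration: Current, Temp, Wear
MB(Lubricant) = {Current, Temp, Vibration, Voltage, Wear}, which has 5 nodes.

5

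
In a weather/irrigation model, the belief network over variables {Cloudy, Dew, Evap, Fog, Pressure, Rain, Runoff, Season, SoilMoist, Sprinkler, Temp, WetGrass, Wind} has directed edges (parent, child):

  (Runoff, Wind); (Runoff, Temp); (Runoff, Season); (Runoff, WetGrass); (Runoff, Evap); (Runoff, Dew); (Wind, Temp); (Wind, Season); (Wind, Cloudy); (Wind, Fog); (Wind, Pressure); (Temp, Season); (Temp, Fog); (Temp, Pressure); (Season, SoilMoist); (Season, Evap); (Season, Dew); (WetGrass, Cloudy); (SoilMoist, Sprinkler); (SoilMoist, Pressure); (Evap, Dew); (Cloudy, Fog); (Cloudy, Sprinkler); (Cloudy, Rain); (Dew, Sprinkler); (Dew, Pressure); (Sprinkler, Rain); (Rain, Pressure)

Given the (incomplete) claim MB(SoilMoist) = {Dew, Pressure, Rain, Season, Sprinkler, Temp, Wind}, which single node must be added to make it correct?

By definition, MB(SoilMoist) is built from SoilMoist's parents, SoilMoist's children, and the co-parents of SoilMoist.
Children of SoilMoist: Pressure, Sprinkler.
SoilMoist has parent Season.
Other parents of SoilMoist's children:
  Sprinkler's other parents are Cloudy, Dew.
  parents(Pressure) \ {SoilMoist} = {Dew, Rain, Temp, Wind}.
MB(SoilMoist) = {Cloudy, Dew, Pressure, Rain, Season, Sprinkler, Temp, Wind}.
Comparing with the claimed set, Cloudy is missing.

Cloudy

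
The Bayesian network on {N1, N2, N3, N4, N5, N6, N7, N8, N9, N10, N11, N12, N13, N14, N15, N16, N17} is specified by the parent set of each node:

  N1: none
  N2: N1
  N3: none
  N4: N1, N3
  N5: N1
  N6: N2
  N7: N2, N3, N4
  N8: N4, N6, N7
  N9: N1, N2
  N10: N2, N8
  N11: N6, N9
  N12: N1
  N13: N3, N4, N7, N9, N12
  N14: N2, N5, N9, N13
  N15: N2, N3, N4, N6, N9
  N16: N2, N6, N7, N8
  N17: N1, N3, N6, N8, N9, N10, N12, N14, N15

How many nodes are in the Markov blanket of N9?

Parents of N9: N1, N2.
N9 has children N11, N13, N14, N15, N17.
Co-parents of N9 (other parents of its children):
  N11 also has parent N6.
  N13's other parents are N3, N4, N7, N12.
  parents(N14) \ {N9} = {N2, N5, N13}.
  N15 also has parents N2, N3, N4, N6.
  N17 also has parents N1, N3, N6, N8, N10, N12, N14, N15.
MB(N9) = {N1, N2, N3, N4, N5, N6, N7, N8, N10, N11, N12, N13, N14, N15, N17}, which has 15 nodes.

15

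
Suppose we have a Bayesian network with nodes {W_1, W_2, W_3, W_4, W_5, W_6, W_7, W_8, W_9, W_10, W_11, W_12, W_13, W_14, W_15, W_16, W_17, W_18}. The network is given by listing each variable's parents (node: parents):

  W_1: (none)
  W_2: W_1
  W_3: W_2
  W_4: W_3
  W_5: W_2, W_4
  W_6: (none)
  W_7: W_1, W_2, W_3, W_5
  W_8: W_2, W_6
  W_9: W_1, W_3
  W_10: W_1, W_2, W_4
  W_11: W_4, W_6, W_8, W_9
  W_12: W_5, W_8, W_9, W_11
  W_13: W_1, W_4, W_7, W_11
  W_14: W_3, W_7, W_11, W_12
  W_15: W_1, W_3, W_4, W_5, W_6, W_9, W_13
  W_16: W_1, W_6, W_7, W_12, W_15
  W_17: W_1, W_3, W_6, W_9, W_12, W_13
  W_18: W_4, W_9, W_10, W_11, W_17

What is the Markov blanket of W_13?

Parents of W_13: W_1, W_4, W_7, W_11.
W_13's children: W_15, W_17.
Co-parents of W_13 (other parents of its children):
  W_15: W_1, W_3, W_4, W_5, W_6, W_9
  W_17: W_1, W_3, W_6, W_9, W_12
Taking the union gives {W_1, W_3, W_4, W_5, W_6, W_7, W_9, W_11, W_12, W_15, W_17}.

{W_1, W_3, W_4, W_5, W_6, W_7, W_9, W_11, W_12, W_15, W_17}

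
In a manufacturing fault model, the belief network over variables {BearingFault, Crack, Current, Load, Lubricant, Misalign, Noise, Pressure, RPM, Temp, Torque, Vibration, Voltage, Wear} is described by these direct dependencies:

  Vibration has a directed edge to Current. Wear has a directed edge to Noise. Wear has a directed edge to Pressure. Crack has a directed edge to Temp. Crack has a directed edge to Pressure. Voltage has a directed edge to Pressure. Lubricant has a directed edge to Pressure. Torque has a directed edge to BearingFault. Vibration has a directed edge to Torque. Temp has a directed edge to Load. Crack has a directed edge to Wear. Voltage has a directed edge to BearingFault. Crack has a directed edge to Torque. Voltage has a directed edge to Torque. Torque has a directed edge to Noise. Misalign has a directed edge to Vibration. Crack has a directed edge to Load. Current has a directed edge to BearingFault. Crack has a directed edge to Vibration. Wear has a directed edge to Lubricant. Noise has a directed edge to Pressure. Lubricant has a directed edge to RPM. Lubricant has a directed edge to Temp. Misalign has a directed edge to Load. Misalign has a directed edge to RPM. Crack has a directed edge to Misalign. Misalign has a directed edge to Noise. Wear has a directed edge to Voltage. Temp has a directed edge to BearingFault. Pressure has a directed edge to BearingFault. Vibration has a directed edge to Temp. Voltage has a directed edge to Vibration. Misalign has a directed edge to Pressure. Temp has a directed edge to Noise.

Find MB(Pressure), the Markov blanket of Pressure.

{BearingFault, Crack, Current, Lubricant, Misalign, Noise, Temp, Torque, Voltage, Wear}

Parents of Pressure: Crack, Lubricant, Misalign, Noise, Voltage, Wear.
Pressure's children: BearingFault.
For each child, the remaining parents (spouses of Pressure):
  BearingFault: Current, Temp, Torque, Voltage
Union: {Crack, Lubricant, Misalign, Noise, Voltage, Wear} ∪ {BearingFault} ∪ {Current, Temp, Torque, Voltage} = {BearingFault, Crack, Current, Lubricant, Misalign, Noise, Temp, Torque, Voltage, Wear}.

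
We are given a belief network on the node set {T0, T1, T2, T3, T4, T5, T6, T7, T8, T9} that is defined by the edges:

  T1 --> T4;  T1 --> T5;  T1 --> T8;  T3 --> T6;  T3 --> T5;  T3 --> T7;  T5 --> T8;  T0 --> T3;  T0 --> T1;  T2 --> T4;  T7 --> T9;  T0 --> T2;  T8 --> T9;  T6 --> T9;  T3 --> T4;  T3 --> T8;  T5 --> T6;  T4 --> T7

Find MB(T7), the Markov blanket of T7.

By definition, MB(T7) is built from T7's parents, T7's children, and the co-parents of T7.
Pa(T7) = {T3, T4}.
T7's children: T9.
For each child, the remaining parents (spouses of T7):
  T9's other parents are T6, T8.
So the Markov blanket of T7 is {T3, T4, T6, T8, T9}.

{T3, T4, T6, T8, T9}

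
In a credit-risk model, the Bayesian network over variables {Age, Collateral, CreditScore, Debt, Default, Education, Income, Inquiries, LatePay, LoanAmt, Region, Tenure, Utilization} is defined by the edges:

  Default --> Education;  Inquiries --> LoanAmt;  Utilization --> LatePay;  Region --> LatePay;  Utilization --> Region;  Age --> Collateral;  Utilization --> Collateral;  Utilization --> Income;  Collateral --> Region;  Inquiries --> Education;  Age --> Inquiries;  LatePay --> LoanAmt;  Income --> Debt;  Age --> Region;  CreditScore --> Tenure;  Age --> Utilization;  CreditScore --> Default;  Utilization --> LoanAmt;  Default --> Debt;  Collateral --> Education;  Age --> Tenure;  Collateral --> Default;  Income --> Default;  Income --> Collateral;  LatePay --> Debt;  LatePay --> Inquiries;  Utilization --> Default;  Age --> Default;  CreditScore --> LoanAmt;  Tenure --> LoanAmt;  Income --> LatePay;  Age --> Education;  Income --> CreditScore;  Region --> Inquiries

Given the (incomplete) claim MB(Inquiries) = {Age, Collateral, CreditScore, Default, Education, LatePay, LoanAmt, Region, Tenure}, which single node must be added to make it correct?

A node's Markov blanket = Pa ∪ Ch ∪ (parents of Ch other than the node itself).
Inquiries has children Education, LoanAmt.
Parents of Inquiries: Age, LatePay, Region.
For each child, the remaining parents (spouses of Inquiries):
  LoanAmt's other parents are CreditScore, LatePay, Tenure, Utilization.
  Education also has parents Age, Collateral, Default.
MB(Inquiries) = {Age, Collateral, CreditScore, Default, Education, LatePay, LoanAmt, Region, Tenure, Utilization}.
Comparing with the claimed set, Utilization is missing.

Utilization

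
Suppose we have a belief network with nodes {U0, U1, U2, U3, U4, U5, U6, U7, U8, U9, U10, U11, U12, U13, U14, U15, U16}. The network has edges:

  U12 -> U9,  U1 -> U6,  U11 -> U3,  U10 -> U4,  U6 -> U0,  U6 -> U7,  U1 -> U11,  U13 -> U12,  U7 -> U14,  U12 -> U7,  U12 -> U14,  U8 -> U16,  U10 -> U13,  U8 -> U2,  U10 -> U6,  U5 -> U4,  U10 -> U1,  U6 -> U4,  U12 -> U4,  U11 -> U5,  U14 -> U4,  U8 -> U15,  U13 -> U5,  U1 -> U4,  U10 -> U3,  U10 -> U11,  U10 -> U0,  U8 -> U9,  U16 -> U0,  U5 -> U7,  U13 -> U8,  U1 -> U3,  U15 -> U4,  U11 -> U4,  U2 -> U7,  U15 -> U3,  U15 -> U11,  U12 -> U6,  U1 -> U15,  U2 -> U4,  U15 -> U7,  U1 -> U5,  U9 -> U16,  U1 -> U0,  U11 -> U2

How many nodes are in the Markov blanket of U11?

12

Pa(U11) = {U1, U10, U15}.
Ch(U11) = {U2, U3, U4, U5}.
Parents of each child, excluding U11:
  parents(U2) \ {U11} = {U8}.
  U5 also has parents U1, U13.
  U4's other parents are U1, U2, U5, U6, U10, U12, U14, U15.
  U3 also has parents U1, U10, U15.
MB(U11) = {U1, U2, U3, U4, U5, U6, U8, U10, U12, U13, U14, U15}, which has 12 nodes.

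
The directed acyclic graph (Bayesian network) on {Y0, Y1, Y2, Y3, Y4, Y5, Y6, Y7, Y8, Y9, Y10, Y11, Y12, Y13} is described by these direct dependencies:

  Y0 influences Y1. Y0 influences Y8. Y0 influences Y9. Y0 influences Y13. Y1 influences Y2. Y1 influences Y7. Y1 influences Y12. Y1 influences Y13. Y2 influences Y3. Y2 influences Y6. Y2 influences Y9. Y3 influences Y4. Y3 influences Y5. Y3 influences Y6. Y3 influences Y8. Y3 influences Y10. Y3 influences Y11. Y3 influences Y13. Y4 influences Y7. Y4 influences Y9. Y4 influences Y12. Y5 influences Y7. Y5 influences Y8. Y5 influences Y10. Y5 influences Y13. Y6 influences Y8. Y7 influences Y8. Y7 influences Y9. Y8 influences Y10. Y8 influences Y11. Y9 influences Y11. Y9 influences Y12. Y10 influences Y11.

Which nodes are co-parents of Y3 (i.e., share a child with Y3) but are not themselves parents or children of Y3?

{Y0, Y1, Y7, Y9}

Children of Y3: Y4, Y5, Y6, Y8, Y10, Y11, Y13.
  Y4 has no other parent.
  Y5 has no other parent.
  Y6's other parent is Y2.
  parents(Y8) \ {Y3} = {Y0, Y5, Y6, Y7}.
  Y10 also has parents Y5, Y8.
  parents(Y11) \ {Y3} = {Y8, Y9, Y10}.
  Y13 also has parents Y0, Y1, Y5.
Excluding nodes already adjacent to Y3 (Y2, Y4, Y5, Y6, Y8, Y10, Y11, Y13), the co-parent-only contribution is {Y0, Y1, Y7, Y9}.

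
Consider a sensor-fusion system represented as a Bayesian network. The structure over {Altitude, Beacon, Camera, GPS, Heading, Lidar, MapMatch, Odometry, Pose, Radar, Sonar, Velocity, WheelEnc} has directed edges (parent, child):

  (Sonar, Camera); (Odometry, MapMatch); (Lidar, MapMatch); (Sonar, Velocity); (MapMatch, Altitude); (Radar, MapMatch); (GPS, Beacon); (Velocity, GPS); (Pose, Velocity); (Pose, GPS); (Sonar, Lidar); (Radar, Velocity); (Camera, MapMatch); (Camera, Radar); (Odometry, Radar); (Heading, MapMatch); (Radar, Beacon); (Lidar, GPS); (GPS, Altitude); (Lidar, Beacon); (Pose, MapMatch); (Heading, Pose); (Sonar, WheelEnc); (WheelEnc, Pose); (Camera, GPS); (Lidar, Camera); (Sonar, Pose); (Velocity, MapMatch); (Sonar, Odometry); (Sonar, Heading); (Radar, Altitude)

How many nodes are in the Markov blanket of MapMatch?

The Markov blanket of a node is its parents, its children, and the other parents of its children.
Parents of MapMatch: Camera, Heading, Lidar, Odometry, Pose, Radar, Velocity.
MapMatch's children: Altitude.
For each child, the remaining parents (spouses of MapMatch):
  Altitude's other parents are GPS, Radar.
MB(MapMatch) = {Altitude, Camera, GPS, Heading, Lidar, Odometry, Pose, Radar, Velocity}, which has 9 nodes.

9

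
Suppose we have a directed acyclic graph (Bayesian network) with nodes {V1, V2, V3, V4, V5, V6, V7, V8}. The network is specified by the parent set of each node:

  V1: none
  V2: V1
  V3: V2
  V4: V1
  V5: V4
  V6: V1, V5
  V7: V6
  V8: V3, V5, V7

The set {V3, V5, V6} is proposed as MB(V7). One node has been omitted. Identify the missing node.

Children of V7: V8.
V7 has parent V6.
For each child, the remaining parents (spouses of V7):
  V8's other parents are V3, V5.
MB(V7) = {V3, V5, V6, V8}.
Comparing with the claimed set, V8 is missing.

V8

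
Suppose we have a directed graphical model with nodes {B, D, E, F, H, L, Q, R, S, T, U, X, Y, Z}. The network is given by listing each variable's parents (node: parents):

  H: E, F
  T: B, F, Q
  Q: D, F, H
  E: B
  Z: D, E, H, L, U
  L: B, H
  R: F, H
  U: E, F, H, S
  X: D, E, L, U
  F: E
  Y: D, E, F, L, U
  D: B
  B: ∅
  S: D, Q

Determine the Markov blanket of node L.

A node's Markov blanket = Pa ∪ Ch ∪ (parents of Ch other than the node itself).
Pa(L) = {B, H}.
Children of L: X, Y, Z.
Co-parents of L (other parents of its children):
  X also has parents D, E, U.
  parents(Y) \ {L} = {D, E, F, U}.
  parents(Z) \ {L} = {D, E, H, U}.
MB(L) = {B, D, E, F, H, U, X, Y, Z}.

{B, D, E, F, H, U, X, Y, Z}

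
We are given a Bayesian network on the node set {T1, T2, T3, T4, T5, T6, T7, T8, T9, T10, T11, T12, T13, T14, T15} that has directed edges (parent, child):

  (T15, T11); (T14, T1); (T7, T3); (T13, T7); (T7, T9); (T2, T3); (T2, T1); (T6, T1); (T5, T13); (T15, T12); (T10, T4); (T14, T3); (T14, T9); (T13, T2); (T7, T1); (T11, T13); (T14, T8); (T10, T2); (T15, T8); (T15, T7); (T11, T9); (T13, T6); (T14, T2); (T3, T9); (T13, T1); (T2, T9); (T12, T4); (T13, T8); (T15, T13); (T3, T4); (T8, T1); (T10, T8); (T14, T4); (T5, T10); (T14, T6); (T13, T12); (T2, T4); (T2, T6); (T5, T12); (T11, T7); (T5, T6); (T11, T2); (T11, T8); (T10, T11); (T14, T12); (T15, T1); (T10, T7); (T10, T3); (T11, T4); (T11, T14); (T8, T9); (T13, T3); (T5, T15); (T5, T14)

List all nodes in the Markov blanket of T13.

Ch(T13) = {T1, T2, T3, T6, T7, T8, T12}.
Pa(T13) = {T5, T11, T15}.
Other parents of T13's children:
  T7: T10, T11, T15
  T8: T10, T11, T14, T15
  T2: T10, T11, T14
  T6: T2, T5, T14
  T12: T5, T14, T15
  T3: T2, T7, T10, T14
  T1: T2, T6, T7, T8, T14, T15
Taking the union gives {T1, T2, T3, T5, T6, T7, T8, T10, T11, T12, T14, T15}.

{T1, T2, T3, T5, T6, T7, T8, T10, T11, T12, T14, T15}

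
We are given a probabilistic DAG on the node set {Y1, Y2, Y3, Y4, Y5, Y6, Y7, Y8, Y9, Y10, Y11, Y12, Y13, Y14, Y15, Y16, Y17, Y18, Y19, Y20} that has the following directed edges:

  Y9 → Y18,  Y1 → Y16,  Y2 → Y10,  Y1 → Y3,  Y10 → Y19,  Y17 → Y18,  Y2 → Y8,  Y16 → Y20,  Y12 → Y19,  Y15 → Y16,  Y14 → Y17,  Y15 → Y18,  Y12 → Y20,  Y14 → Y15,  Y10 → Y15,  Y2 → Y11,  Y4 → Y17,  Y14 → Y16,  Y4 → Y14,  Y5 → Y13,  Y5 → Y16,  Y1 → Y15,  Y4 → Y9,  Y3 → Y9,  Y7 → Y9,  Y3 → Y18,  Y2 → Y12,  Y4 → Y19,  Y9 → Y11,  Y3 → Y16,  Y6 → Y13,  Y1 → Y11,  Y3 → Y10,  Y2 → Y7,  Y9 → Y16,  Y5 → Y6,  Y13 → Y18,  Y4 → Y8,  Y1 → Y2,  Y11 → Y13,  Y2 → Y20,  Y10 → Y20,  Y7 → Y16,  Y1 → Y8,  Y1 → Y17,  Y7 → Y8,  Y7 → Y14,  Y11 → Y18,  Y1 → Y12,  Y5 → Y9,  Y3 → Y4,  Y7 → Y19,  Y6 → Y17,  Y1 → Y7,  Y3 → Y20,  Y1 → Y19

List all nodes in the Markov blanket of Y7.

A node's Markov blanket = Pa ∪ Ch ∪ (parents of Ch other than the node itself).
Y7's parents: Y1, Y2.
Y7's children: Y8, Y9, Y14, Y16, Y19.
For each child, the remaining parents (spouses of Y7):
  Y8: Y1, Y2, Y4
  Y9: Y3, Y4, Y5
  Y14: Y4
  Y16: Y1, Y3, Y5, Y9, Y14, Y15
  Y19: Y1, Y4, Y10, Y12
Union: {Y1, Y2} ∪ {Y8, Y9, Y14, Y16, Y19} ∪ {Y1, Y2, Y3, Y4, Y5, Y9, Y10, Y12, Y14, Y15} = {Y1, Y2, Y3, Y4, Y5, Y8, Y9, Y10, Y12, Y14, Y15, Y16, Y19}.

{Y1, Y2, Y3, Y4, Y5, Y8, Y9, Y10, Y12, Y14, Y15, Y16, Y19}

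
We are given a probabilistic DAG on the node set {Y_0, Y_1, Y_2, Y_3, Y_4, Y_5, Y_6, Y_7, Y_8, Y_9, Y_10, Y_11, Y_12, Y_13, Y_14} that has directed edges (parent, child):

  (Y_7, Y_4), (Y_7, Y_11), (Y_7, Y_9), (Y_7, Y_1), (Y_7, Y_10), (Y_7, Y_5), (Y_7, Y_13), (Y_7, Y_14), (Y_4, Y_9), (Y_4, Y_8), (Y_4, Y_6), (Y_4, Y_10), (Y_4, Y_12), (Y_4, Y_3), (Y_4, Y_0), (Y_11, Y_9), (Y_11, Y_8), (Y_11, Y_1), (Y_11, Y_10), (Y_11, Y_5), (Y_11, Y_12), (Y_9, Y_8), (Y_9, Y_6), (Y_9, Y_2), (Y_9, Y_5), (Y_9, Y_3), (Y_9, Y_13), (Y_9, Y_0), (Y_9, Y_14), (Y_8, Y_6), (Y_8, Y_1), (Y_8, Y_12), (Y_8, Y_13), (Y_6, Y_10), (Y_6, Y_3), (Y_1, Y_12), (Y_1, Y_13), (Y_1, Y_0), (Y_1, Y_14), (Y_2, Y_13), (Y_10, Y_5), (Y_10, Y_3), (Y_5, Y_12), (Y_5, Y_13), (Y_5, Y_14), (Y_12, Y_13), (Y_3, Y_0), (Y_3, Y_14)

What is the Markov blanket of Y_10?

The Markov blanket of a node is its parents, its children, and the other parents of its children.
Parents of Y_10: Y_4, Y_6, Y_7, Y_11.
Y_10's children: Y_3, Y_5.
Parents of each child, excluding Y_10:
  Y_5 also has parents Y_7, Y_9, Y_11.
  parents(Y_3) \ {Y_10} = {Y_4, Y_6, Y_9}.
MB(Y_10) = {Y_3, Y_4, Y_5, Y_6, Y_7, Y_9, Y_11}.

{Y_3, Y_4, Y_5, Y_6, Y_7, Y_9, Y_11}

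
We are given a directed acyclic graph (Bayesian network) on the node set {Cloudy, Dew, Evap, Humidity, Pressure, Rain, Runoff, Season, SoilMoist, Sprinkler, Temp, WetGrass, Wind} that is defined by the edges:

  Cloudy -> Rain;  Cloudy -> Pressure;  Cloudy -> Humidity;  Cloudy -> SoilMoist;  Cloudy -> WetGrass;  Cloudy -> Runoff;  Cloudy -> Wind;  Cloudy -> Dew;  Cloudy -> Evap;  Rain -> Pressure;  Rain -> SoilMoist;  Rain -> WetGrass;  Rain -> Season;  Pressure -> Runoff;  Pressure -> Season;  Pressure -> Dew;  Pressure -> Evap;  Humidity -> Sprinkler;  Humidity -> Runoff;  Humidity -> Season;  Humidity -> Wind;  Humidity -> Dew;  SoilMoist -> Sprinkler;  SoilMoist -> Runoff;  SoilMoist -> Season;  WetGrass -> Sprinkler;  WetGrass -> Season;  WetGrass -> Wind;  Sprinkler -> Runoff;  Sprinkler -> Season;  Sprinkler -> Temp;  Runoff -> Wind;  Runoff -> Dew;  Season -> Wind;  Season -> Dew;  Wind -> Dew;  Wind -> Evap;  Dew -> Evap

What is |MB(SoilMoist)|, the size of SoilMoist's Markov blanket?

By definition, MB(SoilMoist) is built from SoilMoist's parents, SoilMoist's children, and the co-parents of SoilMoist.
Pa(SoilMoist) = {Cloudy, Rain}.
SoilMoist's children: Runoff, Season, Sprinkler.
Parents of each child, excluding SoilMoist:
  Sprinkler: Humidity, WetGrass
  Runoff: Cloudy, Humidity, Pressure, Sprinkler
  Season: Humidity, Pressure, Rain, Sprinkler, WetGrass
MB(SoilMoist) = {Cloudy, Humidity, Pressure, Rain, Runoff, Season, Sprinkler, WetGrass}, which has 8 nodes.

8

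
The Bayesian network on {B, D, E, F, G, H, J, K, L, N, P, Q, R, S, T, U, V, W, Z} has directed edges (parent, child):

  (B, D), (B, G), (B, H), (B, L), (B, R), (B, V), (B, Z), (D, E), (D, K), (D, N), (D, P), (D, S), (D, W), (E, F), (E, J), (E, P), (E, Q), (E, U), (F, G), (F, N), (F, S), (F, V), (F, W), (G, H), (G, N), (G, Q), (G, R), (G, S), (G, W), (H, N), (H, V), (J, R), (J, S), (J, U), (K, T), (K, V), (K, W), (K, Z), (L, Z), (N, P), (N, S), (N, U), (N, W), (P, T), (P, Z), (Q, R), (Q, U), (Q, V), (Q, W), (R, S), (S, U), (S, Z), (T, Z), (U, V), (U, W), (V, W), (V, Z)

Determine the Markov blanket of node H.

The Markov blanket of a node is its parents, its children, and the other parents of its children.
H has parents B, G.
Ch(H) = {N, V}.
For each child, the remaining parents (spouses of H):
  N: D, F, G
  V: B, F, K, Q, U
Union: {B, G} ∪ {N, V} ∪ {B, D, F, G, K, Q, U} = {B, D, F, G, K, N, Q, U, V}.

{B, D, F, G, K, N, Q, U, V}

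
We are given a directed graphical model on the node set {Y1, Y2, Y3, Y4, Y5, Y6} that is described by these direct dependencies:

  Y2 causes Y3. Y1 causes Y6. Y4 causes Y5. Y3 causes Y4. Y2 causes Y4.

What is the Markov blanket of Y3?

Y3 has parent Y2.
Y3 has child Y4.
Other parents of Y3's children:
  Y4: Y2
Taking the union gives {Y2, Y4}.

{Y2, Y4}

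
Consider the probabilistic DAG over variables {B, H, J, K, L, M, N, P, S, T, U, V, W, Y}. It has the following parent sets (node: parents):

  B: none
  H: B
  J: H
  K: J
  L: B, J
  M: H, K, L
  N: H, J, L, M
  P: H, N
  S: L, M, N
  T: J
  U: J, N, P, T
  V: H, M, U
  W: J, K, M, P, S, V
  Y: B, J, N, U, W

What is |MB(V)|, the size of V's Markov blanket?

8

Ch(V) = {W}.
V's parents: H, M, U.
For each child, the remaining parents (spouses of V):
  W also has parents J, K, M, P, S.
MB(V) = {H, J, K, M, P, S, U, W}, which has 8 nodes.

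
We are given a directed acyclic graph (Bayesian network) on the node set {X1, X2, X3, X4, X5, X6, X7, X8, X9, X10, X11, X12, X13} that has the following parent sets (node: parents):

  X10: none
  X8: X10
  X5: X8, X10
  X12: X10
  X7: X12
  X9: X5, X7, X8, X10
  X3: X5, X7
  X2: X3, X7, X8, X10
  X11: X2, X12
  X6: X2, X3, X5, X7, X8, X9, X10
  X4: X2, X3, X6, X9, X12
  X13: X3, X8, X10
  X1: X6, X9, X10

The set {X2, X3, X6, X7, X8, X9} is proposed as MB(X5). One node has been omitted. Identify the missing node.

X5's parents: X8, X10.
X5's children: X3, X6, X9.
Parents of each child, excluding X5:
  X9: X7, X8, X10
  X3: X7
  X6: X2, X3, X7, X8, X9, X10
MB(X5) = {X2, X3, X6, X7, X8, X9, X10}.
Comparing with the claimed set, X10 is missing.

X10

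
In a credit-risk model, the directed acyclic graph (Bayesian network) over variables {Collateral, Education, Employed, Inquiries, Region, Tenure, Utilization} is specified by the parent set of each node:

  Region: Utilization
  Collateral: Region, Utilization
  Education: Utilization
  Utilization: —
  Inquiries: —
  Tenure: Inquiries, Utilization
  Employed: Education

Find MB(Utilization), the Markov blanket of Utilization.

By definition, MB(Utilization) is built from Utilization's parents, Utilization's children, and the co-parents of Utilization.
Utilization has children Collateral, Education, Region, Tenure.
Utilization has no parents.
Co-parents of Utilization (other parents of its children):
  Region: no additional parents.
  Education has no other parent.
  parents(Tenure) \ {Utilization} = {Inquiries}.
  parents(Collateral) \ {Utilization} = {Region}.
MB(Utilization) = {Collateral, Education, Inquiries, Region, Tenure}.

{Collateral, Education, Inquiries, Region, Tenure}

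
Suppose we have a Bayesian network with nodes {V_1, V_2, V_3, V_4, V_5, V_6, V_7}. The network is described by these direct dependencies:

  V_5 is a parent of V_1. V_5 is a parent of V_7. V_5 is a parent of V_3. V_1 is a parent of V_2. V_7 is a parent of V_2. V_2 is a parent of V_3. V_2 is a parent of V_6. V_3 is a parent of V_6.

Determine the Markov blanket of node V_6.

A node's Markov blanket = Pa ∪ Ch ∪ (parents of Ch other than the node itself).
Pa(V_6) = {V_2, V_3}.
Children of V_6: none.
V_6 has no children, so there are no co-parents.
MB(V_6) = {V_2, V_3}.

{V_2, V_3}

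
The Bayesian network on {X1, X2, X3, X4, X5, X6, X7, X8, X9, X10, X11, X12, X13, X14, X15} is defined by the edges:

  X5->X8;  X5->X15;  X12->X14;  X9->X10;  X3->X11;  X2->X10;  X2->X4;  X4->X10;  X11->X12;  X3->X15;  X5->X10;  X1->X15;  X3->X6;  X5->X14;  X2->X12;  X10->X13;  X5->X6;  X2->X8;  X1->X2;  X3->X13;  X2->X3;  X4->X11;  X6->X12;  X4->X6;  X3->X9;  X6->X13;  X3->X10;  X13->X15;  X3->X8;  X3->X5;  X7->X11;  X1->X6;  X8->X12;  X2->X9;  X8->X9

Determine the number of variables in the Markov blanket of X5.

12

X5 has parent X3.
Ch(X5) = {X6, X8, X10, X14, X15}.
Parents of each child, excluding X5:
  X6: X1, X3, X4
  X8: X2, X3
  X10: X2, X3, X4, X9
  X14: X12
  X15: X1, X3, X13
MB(X5) = {X1, X2, X3, X4, X6, X8, X9, X10, X12, X13, X14, X15}, which has 12 nodes.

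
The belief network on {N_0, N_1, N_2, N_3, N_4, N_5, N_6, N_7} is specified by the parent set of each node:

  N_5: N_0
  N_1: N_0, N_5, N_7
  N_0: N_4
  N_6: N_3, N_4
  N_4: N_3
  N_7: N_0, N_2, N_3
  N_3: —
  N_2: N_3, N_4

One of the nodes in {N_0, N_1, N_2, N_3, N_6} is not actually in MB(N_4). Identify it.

N_1

N_4 has children N_0, N_2, N_6.
N_4's parents: N_3.
Co-parents of N_4 (other parents of its children):
  N_0: —
  N_6: N_3
  N_2: N_3
MB(N_4) = {N_0, N_2, N_3, N_6}.
N_1 is neither a parent, child, nor co-parent of N_4, so it does not belong.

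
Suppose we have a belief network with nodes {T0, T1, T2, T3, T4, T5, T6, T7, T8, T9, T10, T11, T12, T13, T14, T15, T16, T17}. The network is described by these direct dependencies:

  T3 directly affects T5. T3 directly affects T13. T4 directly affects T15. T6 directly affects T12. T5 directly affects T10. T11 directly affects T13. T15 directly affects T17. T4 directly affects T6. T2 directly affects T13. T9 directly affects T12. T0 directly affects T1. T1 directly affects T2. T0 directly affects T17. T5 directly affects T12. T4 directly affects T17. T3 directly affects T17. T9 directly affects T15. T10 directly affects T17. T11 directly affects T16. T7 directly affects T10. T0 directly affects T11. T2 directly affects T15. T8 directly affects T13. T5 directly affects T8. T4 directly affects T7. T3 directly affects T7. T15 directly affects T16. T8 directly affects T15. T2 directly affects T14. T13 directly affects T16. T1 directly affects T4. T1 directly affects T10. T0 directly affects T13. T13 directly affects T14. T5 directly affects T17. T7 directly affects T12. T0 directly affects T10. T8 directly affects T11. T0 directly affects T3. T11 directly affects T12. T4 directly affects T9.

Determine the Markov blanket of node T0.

{T1, T2, T3, T4, T5, T7, T8, T10, T11, T13, T15, T17}

Recall MB(v) = parents ∪ children ∪ spouses, where spouses are the other parents of v's children.
T0 has no parents.
T0 has children T1, T3, T10, T11, T13, T17.
Parents of each child, excluding T0:
  T1: —
  T3: —
  T10: T1, T5, T7
  T11: T8
  T13: T2, T3, T8, T11
  T17: T3, T4, T5, T10, T15
Union: {} ∪ {T1, T3, T10, T11, T13, T17} ∪ {T1, T2, T3, T4, T5, T7, T8, T10, T11, T15} = {T1, T2, T3, T4, T5, T7, T8, T10, T11, T13, T15, T17}.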